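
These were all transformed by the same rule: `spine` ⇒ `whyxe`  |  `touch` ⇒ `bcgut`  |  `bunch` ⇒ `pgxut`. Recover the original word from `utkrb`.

chart

Treating letters as 0–25, the rule is x ↦ 5x + 10 (mod 26).
Decoding utkrb: u(20)→21·(20−10)≡2=c; t(19)→21·(19−10)≡7=h; k(10)→21·(10−10)≡0=a; r(17)→21·(17−10)≡17=r; b(1)→21·(1−10)≡19=t (all mod 26).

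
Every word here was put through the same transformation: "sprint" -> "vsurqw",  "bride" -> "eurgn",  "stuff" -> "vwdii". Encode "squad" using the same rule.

vtdjg

The shift depends on letter class: consonant s→v is +3, but vowel i→r is +9. Vowels shift forward by 9 and consonants shift forward by 3.
Applying it to squad: s(cons)+3=v, q(cons)+3=t, u(vowel)+9=d, a(vowel)+9=j, d(cons)+3=g.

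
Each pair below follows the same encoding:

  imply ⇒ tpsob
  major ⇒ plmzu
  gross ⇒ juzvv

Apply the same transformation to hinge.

The shift depends on letter class: consonant m→p is +3, but vowel i→t is +11. Vowels shift forward by 11 and consonants shift forward by 3.
Applying it to hinge: h(cons)+3=k, i(vowel)+11=t, n(cons)+3=q, g(cons)+3=j, e(vowel)+11=p.

ktqjp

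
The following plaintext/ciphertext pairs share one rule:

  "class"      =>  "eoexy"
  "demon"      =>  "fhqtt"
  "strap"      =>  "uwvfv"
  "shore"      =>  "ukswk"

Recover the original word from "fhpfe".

delay

Letter i (0-indexed) is shifted by i+2, so successive shifts are 2, 3, 4, ….
Decoding fhpfe: f−2=d, h−3=e, p−4=l, f−5=a, e−6=y.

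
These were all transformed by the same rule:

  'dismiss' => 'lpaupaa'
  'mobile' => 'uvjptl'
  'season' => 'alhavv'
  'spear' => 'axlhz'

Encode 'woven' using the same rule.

The shift depends on letter class: consonant d→l is +8, but vowel i→p is +7. Vowels shift forward by 7 and consonants shift forward by 8.
On woven: w(cons)+8=e, o(vowel)+7=v, v(cons)+8=d, e(vowel)+7=l, n(cons)+8=v.

evdlv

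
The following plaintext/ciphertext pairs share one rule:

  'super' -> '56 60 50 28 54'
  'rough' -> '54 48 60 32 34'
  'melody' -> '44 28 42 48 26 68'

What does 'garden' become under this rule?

32 20 54 26 28 46

s(#19)→56 and u(#21)→60: differences scale by 2, so n = 2·pos + 18. With a=1..z=26, the number is 2·pos + 18.
For garden: g=7→32, a=1→20, r=18→54, d=4→26, e=5→28, n=14→46.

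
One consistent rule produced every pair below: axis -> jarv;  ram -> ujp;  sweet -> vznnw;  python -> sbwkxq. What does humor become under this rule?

The shift depends on letter class: consonant x→a is +3, but vowel a→j is +9. Vowels shift forward by 9 and consonants shift forward by 3.
For humor: h(cons)+3=k, u(vowel)+9=d, m(cons)+3=p, o(vowel)+9=x, r(cons)+3=u.

kdpxu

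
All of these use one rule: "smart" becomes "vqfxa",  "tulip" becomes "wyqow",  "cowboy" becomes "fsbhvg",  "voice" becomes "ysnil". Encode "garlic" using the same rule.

In smart: s→v is +3, m→q is +4, a→f is +5, r→x is +6 — the shift increases by 1 each position. Letter i (0-indexed) is shifted by i+3, so successive shifts are 3, 4, 5, ….
On garlic: g+3=j, a+4=e, r+5=w, l+6=r, i+7=p, c+8=k.

jewrpk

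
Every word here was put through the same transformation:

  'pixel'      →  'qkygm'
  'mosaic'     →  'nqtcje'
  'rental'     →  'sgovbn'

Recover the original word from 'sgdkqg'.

recipe

A repeating key of period 2 is used — shifts +1, +2 over and over.
Reversing it on sgdkqg: s−1=r, g−2=e, d−1=c, k−2=i, q−1=p, g−2=e.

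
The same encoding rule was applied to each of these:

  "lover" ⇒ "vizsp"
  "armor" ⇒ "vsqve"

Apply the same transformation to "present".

Read the word backwards and shift each letter +4.
On present: reverse → tneserp; then shift: t+4=x, n+4=r, e+4=i, s+4=w, e+4=i, r+4=v, p+4=t.

xriwivt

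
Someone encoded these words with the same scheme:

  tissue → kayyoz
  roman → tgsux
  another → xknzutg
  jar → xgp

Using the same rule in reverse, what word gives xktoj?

The word is reversed, then every letter is shifted forward by 6.
Undoing it on xktoj: shift back: x−6=r, k−6=e, t−6=n, o−6=i, j−6=d → renid; then reverse → diner.

diner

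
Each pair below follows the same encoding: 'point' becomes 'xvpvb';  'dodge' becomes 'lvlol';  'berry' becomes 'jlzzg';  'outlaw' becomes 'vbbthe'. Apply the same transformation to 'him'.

ppu

The shift depends on letter class: consonant p→x is +8, but vowel o→v is +7. Vowels shift forward by 7 and consonants shift forward by 8.
For him: h(cons)+8=p, i(vowel)+7=p, m(cons)+8=u.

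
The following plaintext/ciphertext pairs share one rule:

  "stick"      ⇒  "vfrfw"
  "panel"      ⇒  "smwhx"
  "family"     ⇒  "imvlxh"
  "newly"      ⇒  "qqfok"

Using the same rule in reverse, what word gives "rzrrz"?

onion

It's a Vigenère-style cipher with numeric key [3,12,9]: position i shifts by key[i mod 3].
Decoding rzrrz: r−3=o, z−12=n, r−9=i, r−3=o, z−12=n.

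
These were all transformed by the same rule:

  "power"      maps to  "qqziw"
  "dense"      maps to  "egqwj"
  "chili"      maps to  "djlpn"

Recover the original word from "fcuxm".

In power: p→q is +1, o→q is +2, w→z is +3, e→i is +4 — the shift increases by 1 each position. The shift increases by 1 at each position, starting from +1: 1, 2, 3, ….
Undoing it on fcuxm: f−1=e, c−2=a, u−3=r, x−4=t, m−5=h.

earth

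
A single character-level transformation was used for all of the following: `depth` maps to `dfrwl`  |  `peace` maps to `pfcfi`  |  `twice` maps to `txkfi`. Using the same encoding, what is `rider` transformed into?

In depth: d→d is +0, e→f is +1, p→r is +2, t→w is +3 — the shift increases by 1 each position. Letter i (0-indexed) is shifted by i+0, so successive shifts are 0, 1, 2, ….
For rider: r+0=r, i+1=j, d+2=f, e+3=h, r+4=v.

rjfhv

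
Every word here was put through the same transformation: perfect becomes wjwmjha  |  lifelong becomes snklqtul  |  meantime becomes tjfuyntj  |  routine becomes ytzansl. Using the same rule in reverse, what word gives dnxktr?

wisdom

Shifts by position in perfect: pos 0: p→w (+7), pos 1: e→j (+5), pos 2: r→w (+5), pos 3: f→m (+7), pos 4: e→j (+5), pos 5: c→h (+5) — repeating every 3. It's a Vigenère-style cipher with numeric key [7,5,5]: position i shifts by key[i mod 3].
Decoding dnxktr: d−7=w, n−5=i, x−5=s, k−7=d, t−5=o, r−5=m.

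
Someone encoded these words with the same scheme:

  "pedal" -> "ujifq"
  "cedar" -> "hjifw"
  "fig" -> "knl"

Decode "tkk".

off

This is a Caesar cipher with shift 5.
Undoing it on tkk: t−5=o, k−5=f, k−5=f.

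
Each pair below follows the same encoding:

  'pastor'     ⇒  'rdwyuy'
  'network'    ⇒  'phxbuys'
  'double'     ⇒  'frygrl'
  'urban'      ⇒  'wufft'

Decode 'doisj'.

In pastor: p→r is +2, a→d is +3, s→w is +4, t→y is +5 — the shift increases by 1 each position. Letter i (0-indexed) is shifted by i+2, so successive shifts are 2, 3, 4, ….
Reversing it on doisj: d−2=b, o−3=l, i−4=e, s−5=n, j−6=d.

blend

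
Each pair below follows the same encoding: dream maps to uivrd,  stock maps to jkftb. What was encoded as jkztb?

stick

Every letter moves 17 places later in the alphabet, wrapping around z→a.
Decoding jkztb: j−17=s, k−17=t, z−17=i, t−17=c, b−17=k.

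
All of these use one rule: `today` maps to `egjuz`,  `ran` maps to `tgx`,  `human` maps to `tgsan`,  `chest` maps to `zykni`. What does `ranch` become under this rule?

The output letters match the input read backwards, each shifted +6: today reversed is yadot. Read the word backwards and shift each letter +6.
Applying it to ranch: reverse → hcnar; then shift: h+6=n, c+6=i, n+6=t, a+6=g, r+6=x.

nitgx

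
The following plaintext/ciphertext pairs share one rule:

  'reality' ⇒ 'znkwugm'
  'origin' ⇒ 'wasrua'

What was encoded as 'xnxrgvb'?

penguin

Each letter shifts forward by (position + 8), i.e. 8, 9, 10, … — the shift grows by one for each successive letter.
Undoing it on xnxrgvb: x−8=p, n−9=e, x−10=n, r−11=g, g−12=u, v−13=i, b−14=n.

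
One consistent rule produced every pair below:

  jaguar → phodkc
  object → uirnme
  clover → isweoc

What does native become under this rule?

thbrfp

In jaguar: j→p is +6, a→h is +7, g→o is +8, u→d is +9 — the shift increases by 1 each position. Letter i (0-indexed) is shifted by i+6, so successive shifts are 6, 7, 8, ….
For native: n+6=t, a+7=h, t+8=b, i+9=r, v+10=f, e+11=p.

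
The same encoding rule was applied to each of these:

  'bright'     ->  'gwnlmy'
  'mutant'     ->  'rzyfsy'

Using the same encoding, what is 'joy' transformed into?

otd

Compare letters: b→g is +5, r→w is +5, i→n is +5 — a constant shift. This is a Caesar cipher with shift 5.
For joy: j+5=o, o+5=t, y+5=d.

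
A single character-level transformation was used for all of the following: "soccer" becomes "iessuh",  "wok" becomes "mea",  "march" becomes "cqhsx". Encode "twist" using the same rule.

This is a Caesar cipher with shift 16.
On twist: t+16=j, w+16=m, i+16=y, s+16=i, t+16=j.

jmyij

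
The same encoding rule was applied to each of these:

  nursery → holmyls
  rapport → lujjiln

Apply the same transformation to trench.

Every letter moves 20 places later in the alphabet, wrapping around z→a.
For trench: t+20=n, r+20=l, e+20=y, n+20=h, c+20=w, h+20=b.

nlyhwb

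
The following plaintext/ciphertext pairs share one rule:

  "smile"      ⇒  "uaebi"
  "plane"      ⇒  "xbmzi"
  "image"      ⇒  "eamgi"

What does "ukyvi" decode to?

s(18)→u(20) and m(12)→a(0) fit y≡25x+12 (mod 26); the inverse of 25 mod 26 is 25. Each letter's alphabet position (a=0..z=25) is mapped through 25·x+12 mod 26 — an affine cipher.
Decoding ukyvi: u(20)→25·(20−12)≡18=s; k(10)→25·(10−12)≡2=c; y(24)→25·(24−12)≡14=o; v(21)→25·(21−12)≡17=r; i(8)→25·(8−12)≡4=e (all mod 26).

score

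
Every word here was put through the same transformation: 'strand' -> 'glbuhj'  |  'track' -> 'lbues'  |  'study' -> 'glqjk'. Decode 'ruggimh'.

Treating letters as 0–25, the rule is x ↦ 5x + 20 (mod 26).
Decoding ruggimh: r(17)→21·(17−20)≡15=p; u(20)→21·(20−20)≡0=a; g(6)→21·(6−20)≡18=s; g(6)→21·(6−20)≡18=s; i(8)→21·(8−20)≡8=i; m(12)→21·(12−20)≡14=o; h(7)→21·(7−20)≡13=n (all mod 26).

passion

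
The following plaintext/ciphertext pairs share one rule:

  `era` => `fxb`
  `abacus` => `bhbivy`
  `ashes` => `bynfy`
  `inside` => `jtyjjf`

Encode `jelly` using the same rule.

Vowels shift forward by 1 and consonants shift forward by 6.
For jelly: j(cons)+6=p, e(vowel)+1=f, l(cons)+6=r, l(cons)+6=r, y(cons)+6=e.

pfrre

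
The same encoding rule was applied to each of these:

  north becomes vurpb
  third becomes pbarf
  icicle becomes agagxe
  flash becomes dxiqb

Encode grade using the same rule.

n(13)→v(21) and o(14)→u(20) fit y≡25x+8 (mod 26); the inverse of 25 mod 26 is 25. This is an affine cipher: with a=0,…,z=25, each position x becomes (25x+8) mod 26.
On grade: g(6)→25·6+8≡2=c; r(17)→25·17+8≡17=r; a(0)→25·0+8≡8=i; d(3)→25·3+8≡5=f; e(4)→25·4+8≡4=e (all mod 26).

crife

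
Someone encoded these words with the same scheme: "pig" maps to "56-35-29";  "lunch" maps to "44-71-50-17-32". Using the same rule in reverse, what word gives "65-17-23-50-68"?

scent

p(#16)→56 and i(#9)→35: differences scale by 3, so n = 3·pos + 8. Each letter becomes 3×(its alphabet position, a=1..z=26) + 8.
Reversing it on 65-17-23-50-68: 65→(65−8)÷3=19=s, 17→(17−8)÷3=3=c, 23→(23−8)÷3=5=e, 50→(50−8)÷3=14=n, 68→(68−8)÷3=20=t.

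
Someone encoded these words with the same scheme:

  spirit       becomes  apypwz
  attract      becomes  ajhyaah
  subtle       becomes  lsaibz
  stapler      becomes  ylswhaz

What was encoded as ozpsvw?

polish

The output letters match the input read backwards, each shifted +7: spirit reversed is tirips. The word is reversed, then every letter is shifted forward by 7.
Decoding ozpsvw: shift back: o−7=h, z−7=s, p−7=i, s−7=l, v−7=o, w−7=p → hsilop; then reverse → polish.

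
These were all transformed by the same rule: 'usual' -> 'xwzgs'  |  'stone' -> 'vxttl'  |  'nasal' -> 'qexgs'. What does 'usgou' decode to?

In usual: u→x is +3, s→w is +4, u→z is +5, a→g is +6 — the shift increases by 1 each position. Letter i (0-indexed) is shifted by i+3, so successive shifts are 3, 4, 5, ….
Reversing it on usgou: u−3=r, s−4=o, g−5=b, o−6=i, u−7=n.

robin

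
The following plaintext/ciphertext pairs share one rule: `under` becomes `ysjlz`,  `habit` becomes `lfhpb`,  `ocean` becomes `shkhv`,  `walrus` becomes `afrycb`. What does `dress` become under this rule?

In under: u→y is +4, n→s is +5, d→j is +6, e→l is +7 — the shift increases by 1 each position. The shift increases by 1 at each position, starting from +4: 4, 5, 6, ….
On dress: d+4=h, r+5=w, e+6=k, s+7=z, s+8=a.

hwkza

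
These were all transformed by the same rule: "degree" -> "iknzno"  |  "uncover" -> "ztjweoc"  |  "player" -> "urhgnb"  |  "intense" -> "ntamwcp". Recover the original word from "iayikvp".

In degree: d→i is +5, e→k is +6, g→n is +7, r→z is +8 — the shift increases by 1 each position. Letter i (0-indexed) is shifted by i+5, so successive shifts are 5, 6, 7, ….
Decoding iayikvp: i−5=d, a−6=u, y−7=r, i−8=a, k−9=b, v−10=l, p−11=e.

durable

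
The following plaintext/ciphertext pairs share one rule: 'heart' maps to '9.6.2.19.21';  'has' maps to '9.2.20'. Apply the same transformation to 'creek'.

h is letter #8 and maps to 9: an offset of 1. Each letter is replaced by its alphabet position (a=1..z=26) + 1.
Applying it to creek: c=3→4, r=18→19, e=5→6, e=5→6, k=11→12.

4.19.6.6.12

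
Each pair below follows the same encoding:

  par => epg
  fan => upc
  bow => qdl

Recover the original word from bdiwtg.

mother

Compare letters: p→e is +15, a→p is +15, r→g is +15 — a constant shift. It's a constant shift of +15 (ROT15).
Undoing it on bdiwtg: b−15=m, d−15=o, i−15=t, w−15=h, t−15=e, g−15=r.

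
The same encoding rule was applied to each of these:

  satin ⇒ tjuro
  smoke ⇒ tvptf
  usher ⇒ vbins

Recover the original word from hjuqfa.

Shifts by position in satin: pos 0: s→t (+1), pos 1: a→j (+9), pos 2: t→u (+1), pos 3: i→r (+9) — repeating every 2. It's a Vigenère-style cipher with numeric key [1,9]: position i shifts by key[i mod 2].
Decoding hjuqfa: h−1=g, j−9=a, u−1=t, q−9=h, f−1=e, a−9=r.

gather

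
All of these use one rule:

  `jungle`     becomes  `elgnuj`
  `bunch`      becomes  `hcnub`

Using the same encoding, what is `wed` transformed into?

dew

It's just the letters in reverse order.
Applying it to wed: reverse → dew.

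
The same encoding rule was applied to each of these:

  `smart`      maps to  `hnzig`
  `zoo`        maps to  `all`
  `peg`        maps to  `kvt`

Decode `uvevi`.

Each pair mirrors across the alphabet (s↔h, m↔n, a↔z): positions sum to 25. Each letter is replaced by its mirror in the alphabet: a↔z, b↔y, c↔x, and so on (the Atbash cipher).
Decoding uvevi: u↔f, v↔e, e↔v, v↔e, i↔r.

fever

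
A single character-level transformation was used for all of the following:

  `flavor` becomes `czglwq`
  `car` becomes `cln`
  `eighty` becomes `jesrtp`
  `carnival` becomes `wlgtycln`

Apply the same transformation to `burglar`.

The word is reversed, then every letter is shifted forward by 11.
On burglar: reverse → ralgrub; then shift: r+11=c, a+11=l, l+11=w, g+11=r, r+11=c, u+11=f, b+11=m.

clwrcfm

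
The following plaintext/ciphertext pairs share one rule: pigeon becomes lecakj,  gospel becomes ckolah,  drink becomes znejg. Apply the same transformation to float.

Compare letters: p→l is +22, i→e is +22, g→c is +22 — a constant shift. Each letter is shifted forward by 22 in the alphabet (a Caesar shift of +22).
For float: f+22=b, l+22=h, o+22=k, a+22=w, t+22=p.

bhkwp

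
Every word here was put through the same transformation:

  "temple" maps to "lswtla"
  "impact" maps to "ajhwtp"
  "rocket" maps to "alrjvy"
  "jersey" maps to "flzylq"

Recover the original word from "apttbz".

summit

The word is reversed, then every letter is shifted forward by 7.
Decoding apttbz: shift back: a−7=t, p−7=i, t−7=m, t−7=m, b−7=u, z−7=s → timmus; then reverse → summit.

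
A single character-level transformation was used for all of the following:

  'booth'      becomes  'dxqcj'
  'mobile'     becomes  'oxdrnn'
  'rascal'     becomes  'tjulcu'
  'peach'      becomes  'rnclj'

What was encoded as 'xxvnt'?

Shifts by position in booth: pos 0: b→d (+2), pos 1: o→x (+9), pos 2: o→q (+2), pos 3: t→c (+9) — repeating every 2. The shifts repeat in a cycle of length 2: positions 0,1,… shift by +2, +9, then the pattern repeats.
Reversing it on xxvnt: x−2=v, x−9=o, v−2=t, n−9=e, t−2=r.

voter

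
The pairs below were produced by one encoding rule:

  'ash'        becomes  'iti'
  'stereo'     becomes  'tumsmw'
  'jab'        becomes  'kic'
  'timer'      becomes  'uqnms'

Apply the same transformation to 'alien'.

Two shifts are in play — +8 for a/e/i/o/u, +1 for every other letter.
Applying it to alien: a(vowel)+8=i, l(cons)+1=m, i(vowel)+8=q, e(vowel)+8=m, n(cons)+1=o.

imqmo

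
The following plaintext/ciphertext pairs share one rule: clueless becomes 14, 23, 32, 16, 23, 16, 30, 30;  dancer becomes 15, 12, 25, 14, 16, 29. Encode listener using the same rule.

23, 20, 30, 31, 16, 25, 16, 29

c is letter #3 and maps to 14: an offset of 11. The number is (letter's place in the alphabet, a=1) + 11.
For listener: l=12→23, i=9→20, s=19→30, t=20→31, e=5→16, n=14→25, e=5→16, r=18→29.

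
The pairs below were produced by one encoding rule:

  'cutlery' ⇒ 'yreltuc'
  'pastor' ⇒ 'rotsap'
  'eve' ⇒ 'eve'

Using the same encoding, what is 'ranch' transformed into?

The output letters match the input read backwards: cutlery reversed is yreltuc. The word is simply reversed.
For ranch: reverse → hcnar.

hcnar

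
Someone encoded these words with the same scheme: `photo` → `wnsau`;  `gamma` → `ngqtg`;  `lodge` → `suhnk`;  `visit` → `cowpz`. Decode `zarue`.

Shifts by position in photo: pos 0: p→w (+7), pos 1: h→n (+6), pos 2: o→s (+4), pos 3: t→a (+7), pos 4: o→u (+6) — repeating every 3. The shifts repeat in a cycle of length 3: positions 0,1,… shift by +7, +6, +4, then the pattern repeats.
Decoding zarue: z−7=s, a−6=u, r−4=n, u−7=n, e−6=y.

sunny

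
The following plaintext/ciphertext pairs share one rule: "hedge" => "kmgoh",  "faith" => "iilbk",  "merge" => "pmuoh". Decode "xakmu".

usher

Shifts by position in hedge: pos 0: h→k (+3), pos 1: e→m (+8), pos 2: d→g (+3), pos 3: g→o (+8) — repeating every 2. A repeating key of period 2 is used — shifts +3, +8 over and over.
Reversing it on xakmu: x−3=u, a−8=s, k−3=h, m−8=e, u−3=r.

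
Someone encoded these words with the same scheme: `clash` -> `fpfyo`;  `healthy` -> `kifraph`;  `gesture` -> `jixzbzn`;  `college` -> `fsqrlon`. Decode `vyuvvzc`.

In clash: c→f is +3, l→p is +4, a→f is +5, s→y is +6 — the shift increases by 1 each position. The shift increases by 1 at each position, starting from +3: 3, 4, 5, ….
Decoding vyuvvzc: v−3=s, y−4=u, u−5=p, v−6=p, v−7=o, z−8=r, c−9=t.

support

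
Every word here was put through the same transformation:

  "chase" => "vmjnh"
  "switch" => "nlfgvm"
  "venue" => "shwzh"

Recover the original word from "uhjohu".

c(2)→v(21) and h(7)→m(12) fit y≡19x+9 (mod 26); the inverse of 19 mod 26 is 11. Treating letters as 0–25, the rule is x ↦ 19x + 9 (mod 26).
Decoding uhjohu: u(20)→11·(20−9)≡17=r; h(7)→11·(7−9)≡4=e; j(9)→11·(9−9)≡0=a; o(14)→11·(14−9)≡3=d; h(7)→11·(7−9)≡4=e; u(20)→11·(20−9)≡17=r (all mod 26).

reader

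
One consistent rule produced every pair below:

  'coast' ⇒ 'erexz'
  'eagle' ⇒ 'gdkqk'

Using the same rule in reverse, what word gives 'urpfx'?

solar

The shift increases by 1 at each position, starting from +2: 2, 3, 4, ….
Reversing it on urpfx: u−2=s, r−3=o, p−4=l, f−5=a, x−6=r.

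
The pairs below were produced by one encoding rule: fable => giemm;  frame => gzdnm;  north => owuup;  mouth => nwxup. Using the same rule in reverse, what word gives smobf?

relax

Shifts by position in fable: pos 0: f→g (+1), pos 1: a→i (+8), pos 2: b→e (+3), pos 3: l→m (+1), pos 4: e→m (+8) — repeating every 3. A repeating key of period 3 is used — shifts +1, +8, +3 over and over.
Reversing it on smobf: s−1=r, m−8=e, o−3=l, b−1=a, f−8=x.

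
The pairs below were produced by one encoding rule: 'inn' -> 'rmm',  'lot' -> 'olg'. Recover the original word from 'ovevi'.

lever

Each pair mirrors across the alphabet (i↔r, n↔m, n↔m): positions sum to 25. Letters are reflected about the middle of the alphabet (position → 25−position): Atbash.
Undoing it on ovevi: o↔l, v↔e, e↔v, v↔e, i↔r.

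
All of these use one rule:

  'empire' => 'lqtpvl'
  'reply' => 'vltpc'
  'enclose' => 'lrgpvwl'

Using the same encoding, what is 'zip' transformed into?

Vowels shift forward by 7 and consonants shift forward by 4.
Applying it to zip: z(cons)+4=d, i(vowel)+7=p, p(cons)+4=t.

dpt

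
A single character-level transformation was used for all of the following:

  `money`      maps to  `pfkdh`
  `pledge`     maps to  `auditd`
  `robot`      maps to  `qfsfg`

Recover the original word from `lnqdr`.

Treating letters as 0–25, the rule is x ↦ 21x + 23 (mod 26).
Reversing it on lnqdr: l(11)→5·(11−23)≡18=s; n(13)→5·(13−23)≡2=c; q(16)→5·(16−23)≡17=r; d(3)→5·(3−23)≡4=e; r(17)→5·(17−23)≡22=w (all mod 26).

screw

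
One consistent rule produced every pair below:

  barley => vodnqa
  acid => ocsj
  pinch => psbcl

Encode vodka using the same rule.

b(1)→v(21) and a(0)→o(14) fit y≡7x+14 (mod 26); the inverse of 7 mod 26 is 15. This is an affine cipher: with a=0,…,z=25, each position x becomes (7x+14) mod 26.
For vodka: v(21)→7·21+14≡5=f; o(14)→7·14+14≡8=i; d(3)→7·3+14≡9=j; k(10)→7·10+14≡6=g; a(0)→7·0+14≡14=o (all mod 26).

fijgo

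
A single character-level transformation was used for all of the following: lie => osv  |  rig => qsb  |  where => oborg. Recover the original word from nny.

odd

The output letters match the input read backwards, each shifted +10: lie reversed is eil. Read the word backwards and shift each letter +10.
Undoing it on nny: shift back: n−10=d, n−10=d, y−10=o → ddo; then reverse → odd.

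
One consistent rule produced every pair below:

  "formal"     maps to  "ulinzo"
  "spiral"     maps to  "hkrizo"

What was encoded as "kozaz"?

Each pair mirrors across the alphabet (f↔u, o↔l, r↔i): positions sum to 25. Each letter is replaced by its mirror in the alphabet: a↔z, b↔y, c↔x, and so on (the Atbash cipher).
Decoding kozaz: k↔p, o↔l, z↔a, a↔z, z↔a.

plaza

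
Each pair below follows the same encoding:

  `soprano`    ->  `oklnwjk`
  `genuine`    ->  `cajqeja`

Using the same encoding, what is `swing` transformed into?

Compare letters: s→o is +22, o→k is +22, p→l is +22 — a constant shift. It's a constant shift of +22 (ROT22).
Applying it to swing: s+22=o, w+22=s, i+22=e, n+22=j, g+22=c.

osejc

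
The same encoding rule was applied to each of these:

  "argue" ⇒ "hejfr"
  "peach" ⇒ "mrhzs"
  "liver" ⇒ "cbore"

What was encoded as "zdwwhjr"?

a(0)→h(7) and r(17)→e(4) fit y≡9x+7 (mod 26); the inverse of 9 mod 26 is 3. Each letter's alphabet position (a=0..z=25) is mapped through 9·x+7 mod 26 — an affine cipher.
Decoding zdwwhjr: z(25)→3·(25−7)≡2=c; d(3)→3·(3−7)≡14=o; w(22)→3·(22−7)≡19=t; w(22)→3·(22−7)≡19=t; h(7)→3·(7−7)≡0=a; j(9)→3·(9−7)≡6=g; r(17)→3·(17−7)≡4=e (all mod 26).

cottage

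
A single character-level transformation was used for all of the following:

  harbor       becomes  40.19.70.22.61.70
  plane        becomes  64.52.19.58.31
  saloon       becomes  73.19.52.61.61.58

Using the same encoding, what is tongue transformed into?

76.61.58.37.79.31

h(#8)→40 and a(#1)→19: differences scale by 3, so n = 3·pos + 16. With a=1..z=26, the number is 3·pos + 16.
For tongue: t=20→76, o=15→61, n=14→58, g=7→37, u=21→79, e=5→31.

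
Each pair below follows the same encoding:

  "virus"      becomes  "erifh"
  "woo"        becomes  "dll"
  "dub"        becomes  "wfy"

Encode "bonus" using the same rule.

Letters are reflected about the middle of the alphabet (position → 25−position): Atbash.
On bonus: b↔y, o↔l, n↔m, u↔f, s↔h.

ylmfh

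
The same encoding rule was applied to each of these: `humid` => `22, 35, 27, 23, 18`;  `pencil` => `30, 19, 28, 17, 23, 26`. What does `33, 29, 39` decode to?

soy

h is letter #8 and maps to 22: an offset of 14. The number is (letter's place in the alphabet, a=1) + 14.
Reversing it on 33, 29, 39: 33→(33−14)÷1=19=s, 29→(29−14)÷1=15=o, 39→(39−14)÷1=25=y.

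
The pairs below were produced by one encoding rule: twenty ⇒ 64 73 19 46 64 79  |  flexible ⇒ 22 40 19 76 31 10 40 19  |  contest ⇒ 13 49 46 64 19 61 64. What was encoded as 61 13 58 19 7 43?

scream

The formula is n = 3×(alphabet index, a=1) + 4.
Undoing it on 61 13 58 19 7 43: 61→(61−4)÷3=19=s, 13→(13−4)÷3=3=c, 58→(58−4)÷3=18=r, 19→(19−4)÷3=5=e, 7→(7−4)÷3=1=a, 43→(43−4)÷3=13=m.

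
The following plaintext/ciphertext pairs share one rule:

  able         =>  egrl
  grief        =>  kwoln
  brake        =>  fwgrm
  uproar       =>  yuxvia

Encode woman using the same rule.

In able: a→e is +4, b→g is +5, l→r is +6, e→l is +7 — the shift increases by 1 each position. The shift increases by 1 at each position, starting from +4: 4, 5, 6, ….
For woman: w+4=a, o+5=t, m+6=s, a+7=h, n+8=v.

atshv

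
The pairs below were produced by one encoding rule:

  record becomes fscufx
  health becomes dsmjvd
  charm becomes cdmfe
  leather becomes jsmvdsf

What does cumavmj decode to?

r(17)→f(5) and e(4)→s(18) fit y≡21x+12 (mod 26); the inverse of 21 mod 26 is 5. Treating letters as 0–25, the rule is x ↦ 21x + 12 (mod 26).
Reversing it on cumavmj: c(2)→5·(2−12)≡2=c; u(20)→5·(20−12)≡14=o; m(12)→5·(12−12)≡0=a; a(0)→5·(0−12)≡18=s; v(21)→5·(21−12)≡19=t; m(12)→5·(12−12)≡0=a; j(9)→5·(9−12)≡11=l (all mod 26).

coastal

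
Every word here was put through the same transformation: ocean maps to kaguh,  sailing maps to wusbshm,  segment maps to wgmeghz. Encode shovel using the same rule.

wpkfgb

o(14)→k(10) and c(2)→a(0) fit y≡3x+20 (mod 26); the inverse of 3 mod 26 is 9. Each letter's alphabet position (a=0..z=25) is mapped through 3·x+20 mod 26 — an affine cipher.
For shovel: s(18)→3·18+20≡22=w; h(7)→3·7+20≡15=p; o(14)→3·14+20≡10=k; v(21)→3·21+20≡5=f; e(4)→3·4+20≡6=g; l(11)→3·11+20≡1=b (all mod 26).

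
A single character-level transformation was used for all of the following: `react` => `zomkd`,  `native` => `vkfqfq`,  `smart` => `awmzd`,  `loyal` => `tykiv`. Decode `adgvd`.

stunt

Shifts by position in react: pos 0: r→z (+8), pos 1: e→o (+10), pos 2: a→m (+12), pos 3: c→k (+8), pos 4: t→d (+10) — repeating every 3. The shifts repeat in a cycle of length 3: positions 0,1,… shift by +8, +10, +12, then the pattern repeats.
Decoding adgvd: a−8=s, d−10=t, g−12=u, v−8=n, d−10=t.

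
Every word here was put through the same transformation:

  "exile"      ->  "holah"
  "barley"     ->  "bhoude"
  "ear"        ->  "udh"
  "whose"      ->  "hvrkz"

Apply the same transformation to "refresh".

Read the word backwards and shift each letter +3.
On refresh: reverse → hserfer; then shift: h+3=k, s+3=v, e+3=h, r+3=u, f+3=i, e+3=h, r+3=u.

kvhuihu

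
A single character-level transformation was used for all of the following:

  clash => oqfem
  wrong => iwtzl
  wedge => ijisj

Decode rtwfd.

forty

Shifts by position in clash: pos 0: c→o (+12), pos 1: l→q (+5), pos 2: a→f (+5), pos 3: s→e (+12), pos 4: h→m (+5) — repeating every 3. The shifts repeat in a cycle of length 3: positions 0,1,… shift by +12, +5, +5, then the pattern repeats.
Reversing it on rtwfd: r−12=f, t−5=o, w−5=r, f−12=t, d−5=y.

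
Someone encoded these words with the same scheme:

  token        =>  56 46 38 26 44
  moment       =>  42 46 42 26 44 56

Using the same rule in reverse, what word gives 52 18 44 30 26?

t(#20)→56 and o(#15)→46: differences scale by 2, so n = 2·pos + 16. Each letter becomes 2×(its alphabet position, a=1..z=26) + 16.
Decoding 52 18 44 30 26: 52→(52−16)÷2=18=r, 18→(18−16)÷2=1=a, 44→(44−16)÷2=14=n, 30→(30−16)÷2=7=g, 26→(26−16)÷2=5=e.

range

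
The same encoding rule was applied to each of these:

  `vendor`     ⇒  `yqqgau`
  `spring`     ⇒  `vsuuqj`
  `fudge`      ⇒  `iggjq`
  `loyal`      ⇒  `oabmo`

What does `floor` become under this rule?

The shift depends on letter class: consonant v→y is +3, but vowel e→q is +12. The rule splits by letter class: vowels +12, consonants +3.
Applying it to floor: f(cons)+3=i, l(cons)+3=o, o(vowel)+12=a, o(vowel)+12=a, r(cons)+3=u.

ioaau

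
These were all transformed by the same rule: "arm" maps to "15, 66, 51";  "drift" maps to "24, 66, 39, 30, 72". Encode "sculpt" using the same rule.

69, 21, 75, 48, 60, 72

a(#1)→15 and r(#18)→66: differences scale by 3, so n = 3·pos + 12. Each letter becomes 3×(its alphabet position, a=1..z=26) + 12.
For sculpt: s=19→69, c=3→21, u=21→75, l=12→48, p=16→60, t=20→72.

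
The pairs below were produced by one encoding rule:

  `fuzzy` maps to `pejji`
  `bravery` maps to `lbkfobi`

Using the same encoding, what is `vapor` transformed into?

fkzyb

Every letter moves 10 places later in the alphabet, wrapping around z→a.
On vapor: v+10=f, a+10=k, p+10=z, o+10=y, r+10=b.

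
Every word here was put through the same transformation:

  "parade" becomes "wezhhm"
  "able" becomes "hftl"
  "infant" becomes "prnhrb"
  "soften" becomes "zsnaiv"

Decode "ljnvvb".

effort

Shifts by position in parade: pos 0: p→w (+7), pos 1: a→e (+4), pos 2: r→z (+8), pos 3: a→h (+7), pos 4: d→h (+4), pos 5: e→m (+8) — repeating every 3. A repeating key of period 3 is used — shifts +7, +4, +8 over and over.
Decoding ljnvvb: l−7=e, j−4=f, n−8=f, v−7=o, v−4=r, b−8=t.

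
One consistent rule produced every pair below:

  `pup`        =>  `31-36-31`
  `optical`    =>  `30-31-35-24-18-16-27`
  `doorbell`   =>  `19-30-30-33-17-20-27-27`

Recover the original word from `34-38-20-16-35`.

sweat

p is letter #16 and maps to 31: an offset of 15. Letters become their 1-based position plus 15 (so a→16, b→17, …).
Undoing it on 34-38-20-16-35: 34→(34−15)÷1=19=s, 38→(38−15)÷1=23=w, 20→(20−15)÷1=5=e, 16→(16−15)÷1=1=a, 35→(35−15)÷1=20=t.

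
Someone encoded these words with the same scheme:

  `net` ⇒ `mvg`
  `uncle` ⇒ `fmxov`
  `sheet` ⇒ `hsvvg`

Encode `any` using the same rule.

Each pair mirrors across the alphabet (n↔m, e↔v, t↔g): positions sum to 25. This is the alphabet-reversal cipher (Atbash): a becomes z, b becomes y, etc.
Applying it to any: a↔z, n↔m, y↔b.

zmb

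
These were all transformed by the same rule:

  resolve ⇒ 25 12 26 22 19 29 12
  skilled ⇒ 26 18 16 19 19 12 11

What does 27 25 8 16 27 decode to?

trait

r is letter #18 and maps to 25: an offset of 7. Letters become their 1-based position plus 7 (so a→8, b→9, …).
Undoing it on 27 25 8 16 27: 27→(27−7)÷1=20=t, 25→(25−7)÷1=18=r, 8→(8−7)÷1=1=a, 16→(16−7)÷1=9=i, 27→(27−7)÷1=20=t.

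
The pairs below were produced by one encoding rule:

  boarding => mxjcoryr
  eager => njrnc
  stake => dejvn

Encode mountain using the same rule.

xxdyejry

The shift depends on letter class: consonant b→m is +11, but vowel o→x is +9. Two shifts are in play — +9 for a/e/i/o/u, +11 for every other letter.
On mountain: m(cons)+11=x, o(vowel)+9=x, u(vowel)+9=d, n(cons)+11=y, t(cons)+11=e, a(vowel)+9=j, i(vowel)+9=r, n(cons)+11=y.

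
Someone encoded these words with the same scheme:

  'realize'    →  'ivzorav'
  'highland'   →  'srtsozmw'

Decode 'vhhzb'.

Each pair mirrors across the alphabet (r↔i, e↔v, a↔z): positions sum to 25. Each letter is replaced by its mirror in the alphabet: a↔z, b↔y, c↔x, and so on (the Atbash cipher).
Reversing it on vhhzb: v↔e, h↔s, h↔s, z↔a, b↔y.

essay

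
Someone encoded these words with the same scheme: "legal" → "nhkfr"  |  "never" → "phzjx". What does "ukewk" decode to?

In legal: l→n is +2, e→h is +3, g→k is +4, a→f is +5 — the shift increases by 1 each position. Each letter shifts forward by (position + 2), i.e. 2, 3, 4, … — the shift grows by one for each successive letter.
Undoing it on ukewk: u−2=s, k−3=h, e−4=a, w−5=r, k−6=e.

share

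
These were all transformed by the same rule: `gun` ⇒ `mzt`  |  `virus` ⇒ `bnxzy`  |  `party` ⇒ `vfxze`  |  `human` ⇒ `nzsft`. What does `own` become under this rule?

Vowels shift forward by 5 and consonants shift forward by 6.
For own: o(vowel)+5=t, w(cons)+6=c, n(cons)+6=t.

tct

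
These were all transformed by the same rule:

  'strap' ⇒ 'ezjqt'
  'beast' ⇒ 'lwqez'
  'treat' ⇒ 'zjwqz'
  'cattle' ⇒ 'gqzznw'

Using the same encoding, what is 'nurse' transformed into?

s(18)→e(4) and t(19)→z(25) fit y≡21x+16 (mod 26); the inverse of 21 mod 26 is 5. This is an affine cipher: with a=0,…,z=25, each position x becomes (21x+16) mod 26.
Applying it to nurse: n(13)→21·13+16≡3=d; u(20)→21·20+16≡20=u; r(17)→21·17+16≡9=j; s(18)→21·18+16≡4=e; e(4)→21·4+16≡22=w (all mod 26).

dujew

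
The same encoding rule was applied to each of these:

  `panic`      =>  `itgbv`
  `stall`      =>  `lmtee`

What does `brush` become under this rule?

uknla

Compare letters: p→i is +19, a→t is +19, n→g is +19 — a constant shift. Every letter moves 19 places later in the alphabet, wrapping around z→a.
For brush: b+19=u, r+19=k, u+19=n, s+19=l, h+19=a.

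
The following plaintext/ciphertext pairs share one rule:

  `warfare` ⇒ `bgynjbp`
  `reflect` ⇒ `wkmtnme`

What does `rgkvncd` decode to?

madness

In warfare: w→b is +5, a→g is +6, r→y is +7, f→n is +8 — the shift increases by 1 each position. The shift increases by 1 at each position, starting from +5: 5, 6, 7, ….
Decoding rgkvncd: r−5=m, g−6=a, k−7=d, v−8=n, n−9=e, c−10=s, d−11=s.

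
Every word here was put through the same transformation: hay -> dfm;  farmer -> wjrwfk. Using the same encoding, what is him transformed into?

rnm

The output letters match the input read backwards, each shifted +5: hay reversed is yah. Two steps: reverse the string, then apply a Caesar shift of +5.
For him: reverse → mih; then shift: m+5=r, i+5=n, h+5=m.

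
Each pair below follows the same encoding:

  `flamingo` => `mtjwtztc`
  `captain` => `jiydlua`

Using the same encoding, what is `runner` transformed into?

Each letter shifts forward by (position + 7), i.e. 7, 8, 9, … — the shift grows by one for each successive letter.
For runner: r+7=y, u+8=c, n+9=w, n+10=x, e+11=p, r+12=d.

ycwxpd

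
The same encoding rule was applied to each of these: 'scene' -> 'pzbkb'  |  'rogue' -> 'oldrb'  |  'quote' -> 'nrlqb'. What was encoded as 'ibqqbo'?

letter

Compare letters: s→p is +23, c→z is +23, e→b is +23 — a constant shift. It's a constant shift of +23 (ROT23).
Decoding ibqqbo: i−23=l, b−23=e, q−23=t, q−23=t, b−23=e, o−23=r.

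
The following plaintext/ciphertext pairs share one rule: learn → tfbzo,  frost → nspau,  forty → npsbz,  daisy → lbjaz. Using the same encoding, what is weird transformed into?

efjze

Shifts by position in learn: pos 0: l→t (+8), pos 1: e→f (+1), pos 2: a→b (+1), pos 3: r→z (+8), pos 4: n→o (+1) — repeating every 3. A repeating key of period 3 is used — shifts +8, +1, +1 over and over.
Applying it to weird: w+8=e, e+1=f, i+1=j, r+8=z, d+1=e.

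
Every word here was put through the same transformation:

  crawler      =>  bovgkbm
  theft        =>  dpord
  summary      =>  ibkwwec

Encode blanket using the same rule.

The output letters match the input read backwards, each shifted +10: crawler reversed is relwarc. The word is reversed, then every letter is shifted forward by 10.
Applying it to blanket: reverse → teknalb; then shift: t+10=d, e+10=o, k+10=u, n+10=x, a+10=k, l+10=v, b+10=l.

douxkvl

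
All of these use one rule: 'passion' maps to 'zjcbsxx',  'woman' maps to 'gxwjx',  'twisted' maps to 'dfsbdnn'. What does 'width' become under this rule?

Shifts by position in passion: pos 0: p→z (+10), pos 1: a→j (+9), pos 2: s→c (+10), pos 3: s→b (+9) — repeating every 2. The shifts repeat in a cycle of length 2: positions 0,1,… shift by +10, +9, then the pattern repeats.
For width: w+10=g, i+9=r, d+10=n, t+9=c, h+10=r.

grncr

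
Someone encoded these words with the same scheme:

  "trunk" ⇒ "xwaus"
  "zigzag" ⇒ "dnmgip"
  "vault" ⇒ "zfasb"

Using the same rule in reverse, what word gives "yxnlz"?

usher

In trunk: t→x is +4, r→w is +5, u→a is +6, n→u is +7 — the shift increases by 1 each position. Each letter shifts forward by (position + 4), i.e. 4, 5, 6, … — the shift grows by one for each successive letter.
Undoing it on yxnlz: y−4=u, x−5=s, n−6=h, l−7=e, z−8=r.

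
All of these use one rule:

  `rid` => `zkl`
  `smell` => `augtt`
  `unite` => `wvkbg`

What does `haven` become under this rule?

pcdgv

The rule splits by letter class: vowels +2, consonants +8.
Applying it to haven: h(cons)+8=p, a(vowel)+2=c, v(cons)+8=d, e(vowel)+2=g, n(cons)+8=v.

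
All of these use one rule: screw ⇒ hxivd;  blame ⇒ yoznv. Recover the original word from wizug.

draft

Each letter is replaced by its mirror in the alphabet: a↔z, b↔y, c↔x, and so on (the Atbash cipher).
Decoding wizug: w↔d, i↔r, z↔a, u↔f, g↔t.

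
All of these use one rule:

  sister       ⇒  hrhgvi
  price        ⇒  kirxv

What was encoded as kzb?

Each pair mirrors across the alphabet (s↔h, i↔r, s↔h): positions sum to 25. Each letter is replaced by its mirror in the alphabet: a↔z, b↔y, c↔x, and so on (the Atbash cipher).
Reversing it on kzb: k↔p, z↔a, b↔y.

pay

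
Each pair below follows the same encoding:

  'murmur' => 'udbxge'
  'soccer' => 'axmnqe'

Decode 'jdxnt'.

In murmur: m→u is +8, u→d is +9, r→b is +10, m→x is +11 — the shift increases by 1 each position. Each letter shifts forward by (position + 8), i.e. 8, 9, 10, … — the shift grows by one for each successive letter.
Decoding jdxnt: j−8=b, d−9=u, x−10=n, n−11=c, t−12=h.

bunch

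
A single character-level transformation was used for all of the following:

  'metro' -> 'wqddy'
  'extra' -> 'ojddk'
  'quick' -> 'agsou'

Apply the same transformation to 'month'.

waxfr

Shifts by position in metro: pos 0: m→w (+10), pos 1: e→q (+12), pos 2: t→d (+10), pos 3: r→d (+12) — repeating every 2. A repeating key of period 2 is used — shifts +10, +12 over and over.
For month: m+10=w, o+12=a, n+10=x, t+12=f, h+10=r.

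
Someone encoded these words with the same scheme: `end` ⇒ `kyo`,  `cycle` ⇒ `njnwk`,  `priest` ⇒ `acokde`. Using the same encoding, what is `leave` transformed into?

wkggk

The shift depends on letter class: consonant n→y is +11, but vowel e→k is +6. The rule splits by letter class: vowels +6, consonants +11.
For leave: l(cons)+11=w, e(vowel)+6=k, a(vowel)+6=g, v(cons)+11=g, e(vowel)+6=k.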